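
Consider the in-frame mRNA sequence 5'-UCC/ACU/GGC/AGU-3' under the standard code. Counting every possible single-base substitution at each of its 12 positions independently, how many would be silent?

10

Codon 1 (UCC, Ser): 3 synonymous substitutions.
Codon 2 (ACU, Thr): 3 synonymous substitutions.
Codon 3 (GGC, Gly): 3 synonymous substitutions.
Codon 4 (AGU, Ser): 1 synonymous substitution.
Total: 3 + 3 + 3 + 1 = 10.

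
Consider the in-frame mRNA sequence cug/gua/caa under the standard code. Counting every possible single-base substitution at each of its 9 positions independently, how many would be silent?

Codon 1 (CUG, Leu): 4 synonymous substitutions.
Codon 2 (GUA, Val): 3 synonymous substitutions.
Codon 3 (CAA, Gln): 1 synonymous substitution.
Total: 4 + 3 + 1 = 8.

8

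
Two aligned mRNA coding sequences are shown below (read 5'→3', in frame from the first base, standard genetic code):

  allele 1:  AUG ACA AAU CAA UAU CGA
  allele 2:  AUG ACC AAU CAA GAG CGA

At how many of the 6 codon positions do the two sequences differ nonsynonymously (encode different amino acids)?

1

Codon 1: AUG Met / AUG Met — identical.
Codon 2: ACA Thr / ACC Thr — synonymous.
Codon 3: AAU Asn / AAU Asn — identical.
Codon 4: CAA Gln / CAA Gln — identical.
Codon 5: UAU Tyr / GAG Glu — nonsynonymous.
Codon 6: CGA Arg / CGA Arg — identical.
Nonsynonymous differences: 1.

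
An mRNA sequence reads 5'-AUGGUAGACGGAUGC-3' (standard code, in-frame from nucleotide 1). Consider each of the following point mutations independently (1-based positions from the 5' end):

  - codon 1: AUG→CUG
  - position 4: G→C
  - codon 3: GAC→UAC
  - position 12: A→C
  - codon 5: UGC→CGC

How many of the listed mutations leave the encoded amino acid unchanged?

1

Codon 1: AUG (Met) → CUG (Leu) — missense.
Codon 2: GUA (Val) → CUA (Leu) — missense.
Codon 3: GAC (Asp) → UAC (Tyr) — missense.
Codon 4: GGA (Gly) → GGC (Gly) — synonymous.
Codon 5: UGC (Cys) → CGC (Arg) — missense.
Synonymous: 1 of 5.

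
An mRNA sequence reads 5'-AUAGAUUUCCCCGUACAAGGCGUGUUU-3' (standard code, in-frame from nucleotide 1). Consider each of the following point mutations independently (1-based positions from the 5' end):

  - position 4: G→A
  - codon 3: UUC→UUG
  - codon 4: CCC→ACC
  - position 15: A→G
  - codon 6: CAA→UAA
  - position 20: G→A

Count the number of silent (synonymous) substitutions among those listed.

1

Codon 2: GAU (Asp) → AAU (Asn) — missense.
Codon 3: UUC (Phe) → UUG (Leu) — missense.
Codon 4: CCC (Pro) → ACC (Thr) — missense.
Codon 5: GUA (Val) → GUG (Val) — synonymous.
Codon 6: CAA (Gln) → UAA (Stop) — nonsense.
Codon 7: GGC (Gly) → GAC (Asp) — missense.
Synonymous: 1 of 6.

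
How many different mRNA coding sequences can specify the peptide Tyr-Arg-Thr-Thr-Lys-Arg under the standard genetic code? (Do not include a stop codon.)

2304

Tyr: 2 codons.
Arg: 6 codons.
Thr: 4 codons.
Thr: 4 codons.
Lys: 2 codons.
Arg: 6 codons.
2 × 6 × 4 × 4 × 2 × 6 = 2304.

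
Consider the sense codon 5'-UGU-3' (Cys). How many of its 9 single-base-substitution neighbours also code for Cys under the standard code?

1

Position 1: none → 0 synonymous.
Position 2: none → 0 synonymous.
Position 3: UGC → 1 synonymous.
Total: 0 + 0 + 1 = 1.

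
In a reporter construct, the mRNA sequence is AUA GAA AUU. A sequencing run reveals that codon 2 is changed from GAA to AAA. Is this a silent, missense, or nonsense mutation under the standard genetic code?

Position 4 falls in codon 2: GAA → Glu.
After the substitution the codon is AAA → Lys.
Glu ≠ Lys, so this is a missense mutation.

missense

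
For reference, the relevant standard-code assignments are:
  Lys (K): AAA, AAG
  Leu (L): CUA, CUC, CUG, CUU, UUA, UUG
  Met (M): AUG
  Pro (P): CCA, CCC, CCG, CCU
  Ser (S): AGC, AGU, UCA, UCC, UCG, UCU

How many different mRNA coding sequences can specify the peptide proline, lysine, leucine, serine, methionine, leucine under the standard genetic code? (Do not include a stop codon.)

1728

Pro: 4 codons.
Lys: 2 codons.
Leu: 6 codons.
Ser: 6 codons.
Met: 1 codon.
Leu: 6 codons.
4 × 2 × 6 × 6 × 1 × 6 = 1728.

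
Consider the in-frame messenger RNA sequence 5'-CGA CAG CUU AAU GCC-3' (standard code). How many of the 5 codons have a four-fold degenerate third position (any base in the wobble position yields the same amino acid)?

Codon 1 CGA (Arg): third position 4-fold.
Codon 2 CAG (Gln): third position 2-fold.
Codon 3 CUU (Leu): third position 4-fold.
Codon 4 AAU (Asn): third position 2-fold.
Codon 5 GCC (Ala): third position 4-fold.
Four-fold degenerate third positions: 3.

3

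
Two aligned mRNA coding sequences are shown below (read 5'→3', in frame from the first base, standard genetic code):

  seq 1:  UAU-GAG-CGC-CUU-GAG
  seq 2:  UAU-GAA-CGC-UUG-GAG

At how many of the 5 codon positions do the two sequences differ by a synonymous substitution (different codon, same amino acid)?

2

Codon 1: UAU Tyr / UAU Tyr — identical.
Codon 2: GAG Glu / GAA Glu — synonymous.
Codon 3: CGC Arg / CGC Arg — identical.
Codon 4: CUU Leu / UUG Leu — synonymous.
Codon 5: GAG Glu / GAG Glu — identical.
Synonymous differences: 2.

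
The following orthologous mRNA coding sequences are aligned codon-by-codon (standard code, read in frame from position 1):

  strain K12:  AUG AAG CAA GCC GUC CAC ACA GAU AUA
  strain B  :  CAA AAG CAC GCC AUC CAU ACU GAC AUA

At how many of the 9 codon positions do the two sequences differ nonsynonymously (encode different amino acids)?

3

Codon 1: AUG Met / CAA Gln — nonsynonymous.
Codon 2: AAG Lys / AAG Lys — identical.
Codon 3: CAA Gln / CAC His — nonsynonymous.
Codon 4: GCC Ala / GCC Ala — identical.
Codon 5: GUC Val / AUC Ile — nonsynonymous.
Codon 6: CAC His / CAU His — synonymous.
Codon 7: ACA Thr / ACU Thr — synonymous.
Codon 8: GAU Asp / GAC Asp — synonymous.
Codon 9: AUA Ile / AUA Ile — identical.
Nonsynonymous differences: 3.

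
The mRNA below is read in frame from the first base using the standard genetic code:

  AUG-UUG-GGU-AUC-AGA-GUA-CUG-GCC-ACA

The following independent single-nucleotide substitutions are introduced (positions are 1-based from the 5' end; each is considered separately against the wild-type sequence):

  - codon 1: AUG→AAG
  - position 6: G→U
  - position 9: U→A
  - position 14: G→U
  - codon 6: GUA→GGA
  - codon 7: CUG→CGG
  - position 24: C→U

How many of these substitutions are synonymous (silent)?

2

Codon 1: AUG (Met) → AAG (Lys) — missense.
Codon 2: UUG (Leu) → UUU (Phe) — missense.
Codon 3: GGU (Gly) → GGA (Gly) — synonymous.
Codon 5: AGA (Arg) → AUA (Ile) — missense.
Codon 6: GUA (Val) → GGA (Gly) — missense.
Codon 7: CUG (Leu) → CGG (Arg) — missense.
Codon 8: GCC (Ala) → GCU (Ala) — synonymous.
Synonymous: 2 of 7.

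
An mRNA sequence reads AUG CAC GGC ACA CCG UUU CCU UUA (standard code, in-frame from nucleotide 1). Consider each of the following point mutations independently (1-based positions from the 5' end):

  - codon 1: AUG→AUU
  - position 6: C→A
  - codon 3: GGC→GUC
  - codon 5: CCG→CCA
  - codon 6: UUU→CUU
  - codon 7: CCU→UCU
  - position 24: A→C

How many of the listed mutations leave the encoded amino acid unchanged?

1

Codon 1: AUG (Met) → AUU (Ile) — missense.
Codon 2: CAC (His) → CAA (Gln) — missense.
Codon 3: GGC (Gly) → GUC (Val) — missense.
Codon 5: CCG (Pro) → CCA (Pro) — synonymous.
Codon 6: UUU (Phe) → CUU (Leu) — missense.
Codon 7: CCU (Pro) → UCU (Ser) — missense.
Codon 8: UUA (Leu) → UUC (Phe) — missense.
Synonymous: 1 of 7.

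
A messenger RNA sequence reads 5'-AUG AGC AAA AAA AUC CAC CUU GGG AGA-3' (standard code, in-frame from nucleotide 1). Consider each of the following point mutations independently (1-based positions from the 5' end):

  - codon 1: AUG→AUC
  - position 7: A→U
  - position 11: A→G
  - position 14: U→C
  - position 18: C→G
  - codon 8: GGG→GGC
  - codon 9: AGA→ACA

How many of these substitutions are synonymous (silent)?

1

Codon 1: AUG (Met) → AUC (Ile) — missense.
Codon 3: AAA (Lys) → UAA (Stop) — nonsense.
Codon 4: AAA (Lys) → AGA (Arg) — missense.
Codon 5: AUC (Ile) → ACC (Thr) — missense.
Codon 6: CAC (His) → CAG (Gln) — missense.
Codon 8: GGG (Gly) → GGC (Gly) — synonymous.
Codon 9: AGA (Arg) → ACA (Thr) — missense.
Synonymous: 1 of 7.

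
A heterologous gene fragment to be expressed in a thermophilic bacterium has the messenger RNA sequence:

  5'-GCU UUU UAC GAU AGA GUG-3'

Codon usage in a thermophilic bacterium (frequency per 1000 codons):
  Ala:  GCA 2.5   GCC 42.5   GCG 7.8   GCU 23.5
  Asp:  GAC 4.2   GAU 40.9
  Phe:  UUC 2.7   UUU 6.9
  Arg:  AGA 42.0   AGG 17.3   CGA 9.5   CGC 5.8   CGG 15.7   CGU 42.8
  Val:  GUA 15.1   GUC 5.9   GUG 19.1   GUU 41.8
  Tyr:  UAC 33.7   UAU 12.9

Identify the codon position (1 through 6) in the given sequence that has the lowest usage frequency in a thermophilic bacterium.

2

Codon 1 GCU (Ala): 23.5 per 1000.
Codon 2 UUU (Phe): 6.9 per 1000.
Codon 3 UAC (Tyr): 33.7 per 1000.
Codon 4 GAU (Asp): 40.9 per 1000.
Codon 5 AGA (Arg): 42.0 per 1000.
Codon 6 GUG (Val): 19.1 per 1000.
Lowest frequency is 6.9 at codon 2.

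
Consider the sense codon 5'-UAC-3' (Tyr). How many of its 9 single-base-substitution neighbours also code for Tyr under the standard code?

Position 1: none → 0 synonymous.
Position 2: none → 0 synonymous.
Position 3: UAU → 1 synonymous.
Total: 0 + 0 + 1 = 1.

1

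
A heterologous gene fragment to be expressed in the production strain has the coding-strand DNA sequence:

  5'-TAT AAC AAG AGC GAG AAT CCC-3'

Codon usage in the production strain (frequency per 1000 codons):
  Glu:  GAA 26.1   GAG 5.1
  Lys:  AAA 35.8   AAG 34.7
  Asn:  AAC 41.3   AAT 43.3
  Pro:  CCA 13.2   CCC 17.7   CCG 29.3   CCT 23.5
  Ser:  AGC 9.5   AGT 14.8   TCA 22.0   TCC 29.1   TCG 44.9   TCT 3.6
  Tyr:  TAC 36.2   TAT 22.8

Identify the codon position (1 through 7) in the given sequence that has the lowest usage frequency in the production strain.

Codon 1 TAT (Tyr): 22.8 per 1000.
Codon 2 AAC (Asn): 41.3 per 1000.
Codon 3 AAG (Lys): 34.7 per 1000.
Codon 4 AGC (Ser): 9.5 per 1000.
Codon 5 GAG (Glu): 5.1 per 1000.
Codon 6 AAT (Asn): 43.3 per 1000.
Codon 7 CCC (Pro): 17.7 per 1000.
Lowest frequency is 5.1 at codon 5.

5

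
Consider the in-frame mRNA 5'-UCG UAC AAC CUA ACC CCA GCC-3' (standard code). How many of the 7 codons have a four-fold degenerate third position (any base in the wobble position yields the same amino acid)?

5

Codon 1 UCG (Ser): third position 4-fold.
Codon 2 UAC (Tyr): third position 2-fold.
Codon 3 AAC (Asn): third position 2-fold.
Codon 4 CUA (Leu): third position 4-fold.
Codon 5 ACC (Thr): third position 4-fold.
Codon 6 CCA (Pro): third position 4-fold.
Codon 7 GCC (Ala): third position 4-fold.
Four-fold degenerate third positions: 5.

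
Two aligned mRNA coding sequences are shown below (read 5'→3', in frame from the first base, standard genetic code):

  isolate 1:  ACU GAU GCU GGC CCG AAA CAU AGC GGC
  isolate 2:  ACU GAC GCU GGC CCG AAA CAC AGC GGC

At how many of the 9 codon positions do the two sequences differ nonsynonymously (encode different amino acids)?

Codon 1: ACU Thr / ACU Thr — identical.
Codon 2: GAU Asp / GAC Asp — synonymous.
Codon 3: GCU Ala / GCU Ala — identical.
Codon 4: GGC Gly / GGC Gly — identical.
Codon 5: CCG Pro / CCG Pro — identical.
Codon 6: AAA Lys / AAA Lys — identical.
Codon 7: CAU His / CAC His — synonymous.
Codon 8: AGC Ser / AGC Ser — identical.
Codon 9: GGC Gly / GGC Gly — identical.
Nonsynonymous differences: 0.

0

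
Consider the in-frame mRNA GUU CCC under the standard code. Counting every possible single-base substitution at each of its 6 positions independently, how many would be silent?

6

Codon 1 (GUU, Val): 3 synonymous substitutions.
Codon 2 (CCC, Pro): 3 synonymous substitutions.
Total: 3 + 3 = 6.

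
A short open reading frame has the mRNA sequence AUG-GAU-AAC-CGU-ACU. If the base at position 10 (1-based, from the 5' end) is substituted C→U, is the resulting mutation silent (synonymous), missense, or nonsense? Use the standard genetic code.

missense

Position 10 falls in codon 4: CGU → Arg.
After the substitution the codon is UGU → Cys.
Arg ≠ Cys, so this is a missense mutation.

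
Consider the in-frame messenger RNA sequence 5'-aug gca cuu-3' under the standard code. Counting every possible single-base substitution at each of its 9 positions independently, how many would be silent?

6

Codon 1 (AUG, Met): 0 synonymous substitutions.
Codon 2 (GCA, Ala): 3 synonymous substitutions.
Codon 3 (CUU, Leu): 3 synonymous substitutions.
Total: 0 + 3 + 3 = 6.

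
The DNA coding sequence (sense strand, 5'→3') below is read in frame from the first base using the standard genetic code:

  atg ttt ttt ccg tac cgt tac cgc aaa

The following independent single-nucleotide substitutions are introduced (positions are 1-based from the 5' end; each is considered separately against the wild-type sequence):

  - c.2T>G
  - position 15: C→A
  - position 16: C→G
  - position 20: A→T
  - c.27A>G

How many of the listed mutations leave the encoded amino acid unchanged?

1

Codon 1: ATG (Met) → AGG (Arg) — missense.
Codon 5: TAC (Tyr) → TAA (Stop) — nonsense.
Codon 6: CGT (Arg) → GGT (Gly) — missense.
Codon 7: TAC (Tyr) → TTC (Phe) — missense.
Codon 9: AAA (Lys) → AAG (Lys) — synonymous.
Synonymous: 1 of 5.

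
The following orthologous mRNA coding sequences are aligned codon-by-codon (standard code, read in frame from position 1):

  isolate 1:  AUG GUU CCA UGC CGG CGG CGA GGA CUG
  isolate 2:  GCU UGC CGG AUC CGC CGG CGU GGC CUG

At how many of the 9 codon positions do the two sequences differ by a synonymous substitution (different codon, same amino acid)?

Codon 1: AUG Met / GCU Ala — nonsynonymous.
Codon 2: GUU Val / UGC Cys — nonsynonymous.
Codon 3: CCA Pro / CGG Arg — nonsynonymous.
Codon 4: UGC Cys / AUC Ile — nonsynonymous.
Codon 5: CGG Arg / CGC Arg — synonymous.
Codon 6: CGG Arg / CGG Arg — identical.
Codon 7: CGA Arg / CGU Arg — synonymous.
Codon 8: GGA Gly / GGC Gly — synonymous.
Codon 9: CUG Leu / CUG Leu — identical.
Synonymous differences: 3.

3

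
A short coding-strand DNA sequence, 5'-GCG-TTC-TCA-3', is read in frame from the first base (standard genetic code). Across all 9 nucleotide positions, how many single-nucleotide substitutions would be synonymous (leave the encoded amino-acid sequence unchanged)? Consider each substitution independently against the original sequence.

7

Codon 1 (GCG, Ala): 3 synonymous substitutions.
Codon 2 (TTC, Phe): 1 synonymous substitution.
Codon 3 (TCA, Ser): 3 synonymous substitutions.
Total: 3 + 1 + 3 = 7.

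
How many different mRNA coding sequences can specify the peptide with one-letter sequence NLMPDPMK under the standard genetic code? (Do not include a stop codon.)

Asn: 2 codons.
Leu: 6 codons.
Met: 1 codon.
Pro: 4 codons.
Asp: 2 codons.
Pro: 4 codons.
Met: 1 codon.
Lys: 2 codons.
2 × 6 × 1 × 4 × 2 × 4 × 1 × 2 = 768.

768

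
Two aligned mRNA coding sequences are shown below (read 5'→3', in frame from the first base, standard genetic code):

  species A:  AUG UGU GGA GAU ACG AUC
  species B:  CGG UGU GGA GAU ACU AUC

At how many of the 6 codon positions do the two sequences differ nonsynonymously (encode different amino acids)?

Codon 1: AUG Met / CGG Arg — nonsynonymous.
Codon 2: UGU Cys / UGU Cys — identical.
Codon 3: GGA Gly / GGA Gly — identical.
Codon 4: GAU Asp / GAU Asp — identical.
Codon 5: ACG Thr / ACU Thr — synonymous.
Codon 6: AUC Ile / AUC Ile — identical.
Nonsynonymous differences: 1.

1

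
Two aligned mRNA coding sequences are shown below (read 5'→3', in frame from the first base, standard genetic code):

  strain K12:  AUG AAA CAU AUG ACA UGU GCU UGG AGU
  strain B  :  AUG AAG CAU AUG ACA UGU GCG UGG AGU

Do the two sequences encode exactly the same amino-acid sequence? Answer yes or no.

yes

Codon 1: AUG Met / AUG Met — identical.
Codon 2: AAA Lys / AAG Lys — synonymous.
Codon 3: CAU His / CAU His — identical.
Codon 4: AUG Met / AUG Met — identical.
Codon 5: ACA Thr / ACA Thr — identical.
Codon 6: UGU Cys / UGU Cys — identical.
Codon 7: GCU Ala / GCG Ala — synonymous.
Codon 8: UGG Trp / UGG Trp — identical.
Codon 9: AGU Ser / AGU Ser — identical.
Nonsynonymous differences: 0 → same protein.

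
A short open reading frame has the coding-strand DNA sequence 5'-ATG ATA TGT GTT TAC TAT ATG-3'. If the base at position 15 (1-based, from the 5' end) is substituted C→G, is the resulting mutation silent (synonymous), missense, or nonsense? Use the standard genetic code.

Position 15 falls in codon 5: TAC → Tyr.
After the substitution the codon is TAG → Stop.
The new codon is a stop codon, so this is a nonsense mutation.

nonsense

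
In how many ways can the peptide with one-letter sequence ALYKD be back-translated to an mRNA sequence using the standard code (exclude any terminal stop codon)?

Ala: 4 codons.
Leu: 6 codons.
Tyr: 2 codons.
Lys: 2 codons.
Asp: 2 codons.
4 × 6 × 2 × 2 × 2 = 192.

192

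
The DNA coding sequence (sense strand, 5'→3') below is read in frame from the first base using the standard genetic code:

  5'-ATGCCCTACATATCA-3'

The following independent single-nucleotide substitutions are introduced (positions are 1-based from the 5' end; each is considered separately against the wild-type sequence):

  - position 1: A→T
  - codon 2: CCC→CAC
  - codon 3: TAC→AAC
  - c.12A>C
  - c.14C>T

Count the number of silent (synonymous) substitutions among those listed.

Codon 1: ATG (Met) → TTG (Leu) — missense.
Codon 2: CCC (Pro) → CAC (His) — missense.
Codon 3: TAC (Tyr) → AAC (Asn) — missense.
Codon 4: ATA (Ile) → ATC (Ile) — synonymous.
Codon 5: TCA (Ser) → TTA (Leu) — missense.
Synonymous: 1 of 5.

1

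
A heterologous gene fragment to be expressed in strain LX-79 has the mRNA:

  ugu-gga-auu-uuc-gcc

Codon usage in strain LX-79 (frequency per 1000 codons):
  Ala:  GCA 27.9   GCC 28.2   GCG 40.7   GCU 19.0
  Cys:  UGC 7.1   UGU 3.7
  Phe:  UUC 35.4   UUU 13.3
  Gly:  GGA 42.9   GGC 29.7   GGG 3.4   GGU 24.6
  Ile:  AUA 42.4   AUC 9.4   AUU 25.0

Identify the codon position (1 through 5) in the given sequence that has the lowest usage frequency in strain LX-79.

Codon 1 UGU (Cys): 3.7 per 1000.
Codon 2 GGA (Gly): 42.9 per 1000.
Codon 3 AUU (Ile): 25.0 per 1000.
Codon 4 UUC (Phe): 35.4 per 1000.
Codon 5 GCC (Ala): 28.2 per 1000.
Lowest frequency is 3.7 at codon 1.

1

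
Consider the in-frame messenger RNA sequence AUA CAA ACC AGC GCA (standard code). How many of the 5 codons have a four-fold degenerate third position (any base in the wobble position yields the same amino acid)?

2

Codon 1 AUA (Ile): third position 3-fold.
Codon 2 CAA (Gln): third position 2-fold.
Codon 3 ACC (Thr): third position 4-fold.
Codon 4 AGC (Ser): third position 2-fold.
Codon 5 GCA (Ala): third position 4-fold.
Four-fold degenerate third positions: 2.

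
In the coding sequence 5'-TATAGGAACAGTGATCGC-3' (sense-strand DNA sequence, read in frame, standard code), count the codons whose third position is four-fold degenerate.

1

Codon 1 TAT (Tyr): third position 2-fold.
Codon 2 AGG (Arg): third position 2-fold.
Codon 3 AAC (Asn): third position 2-fold.
Codon 4 AGT (Ser): third position 2-fold.
Codon 5 GAT (Asp): third position 2-fold.
Codon 6 CGC (Arg): third position 4-fold.
Four-fold degenerate third positions: 1.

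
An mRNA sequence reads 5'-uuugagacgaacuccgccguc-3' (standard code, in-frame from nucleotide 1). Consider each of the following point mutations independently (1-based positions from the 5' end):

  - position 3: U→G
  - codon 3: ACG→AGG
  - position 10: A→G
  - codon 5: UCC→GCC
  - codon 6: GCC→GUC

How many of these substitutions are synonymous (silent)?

Codon 1: UUU (Phe) → UUG (Leu) — missense.
Codon 3: ACG (Thr) → AGG (Arg) — missense.
Codon 4: AAC (Asn) → GAC (Asp) — missense.
Codon 5: UCC (Ser) → GCC (Ala) — missense.
Codon 6: GCC (Ala) → GUC (Val) — missense.
Synonymous: 0 of 5.

0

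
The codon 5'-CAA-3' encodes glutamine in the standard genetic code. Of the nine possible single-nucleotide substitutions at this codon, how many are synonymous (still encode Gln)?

Position 1: none → 0 synonymous.
Position 2: none → 0 synonymous.
Position 3: CAG → 1 synonymous.
Total: 0 + 0 + 1 = 1.

1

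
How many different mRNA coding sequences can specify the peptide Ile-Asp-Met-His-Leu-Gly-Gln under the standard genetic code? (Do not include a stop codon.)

Ile: 3 codons.
Asp: 2 codons.
Met: 1 codon.
His: 2 codons.
Leu: 6 codons.
Gly: 4 codons.
Gln: 2 codons.
3 × 2 × 1 × 2 × 6 × 4 × 2 = 576.

576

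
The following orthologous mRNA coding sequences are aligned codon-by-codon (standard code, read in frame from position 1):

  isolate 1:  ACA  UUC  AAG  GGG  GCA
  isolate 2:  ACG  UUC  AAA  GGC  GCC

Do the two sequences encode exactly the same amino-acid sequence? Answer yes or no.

Codon 1: ACA Thr / ACG Thr — synonymous.
Codon 2: UUC Phe / UUC Phe — identical.
Codon 3: AAG Lys / AAA Lys — synonymous.
Codon 4: GGG Gly / GGC Gly — synonymous.
Codon 5: GCA Ala / GCC Ala — synonymous.
Nonsynonymous differences: 0 → same protein.

yes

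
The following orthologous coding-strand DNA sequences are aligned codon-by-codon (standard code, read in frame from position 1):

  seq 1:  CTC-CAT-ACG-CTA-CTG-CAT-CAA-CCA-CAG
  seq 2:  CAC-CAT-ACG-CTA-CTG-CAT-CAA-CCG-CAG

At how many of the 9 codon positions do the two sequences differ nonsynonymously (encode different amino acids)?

Codon 1: CTC Leu / CAC His — nonsynonymous.
Codon 2: CAT His / CAT His — identical.
Codon 3: ACG Thr / ACG Thr — identical.
Codon 4: CTA Leu / CTA Leu — identical.
Codon 5: CTG Leu / CTG Leu — identical.
Codon 6: CAT His / CAT His — identical.
Codon 7: CAA Gln / CAA Gln — identical.
Codon 8: CCA Pro / CCG Pro — synonymous.
Codon 9: CAG Gln / CAG Gln — identical.
Nonsynonymous differences: 1.

1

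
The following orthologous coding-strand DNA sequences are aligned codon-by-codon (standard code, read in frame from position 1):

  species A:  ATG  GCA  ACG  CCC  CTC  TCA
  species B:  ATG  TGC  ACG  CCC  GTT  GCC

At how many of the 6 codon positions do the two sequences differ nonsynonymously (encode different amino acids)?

3

Codon 1: ATG Met / ATG Met — identical.
Codon 2: GCA Ala / TGC Cys — nonsynonymous.
Codon 3: ACG Thr / ACG Thr — identical.
Codon 4: CCC Pro / CCC Pro — identical.
Codon 5: CTC Leu / GTT Val — nonsynonymous.
Codon 6: TCA Ser / GCC Ala — nonsynonymous.
Nonsynonymous differences: 3.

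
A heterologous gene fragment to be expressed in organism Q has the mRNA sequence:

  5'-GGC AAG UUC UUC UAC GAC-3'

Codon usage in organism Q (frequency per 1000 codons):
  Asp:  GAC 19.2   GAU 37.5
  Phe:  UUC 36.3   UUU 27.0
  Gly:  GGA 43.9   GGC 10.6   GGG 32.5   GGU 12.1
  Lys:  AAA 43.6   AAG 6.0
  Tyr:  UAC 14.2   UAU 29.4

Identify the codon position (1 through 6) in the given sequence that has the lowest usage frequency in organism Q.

2

Codon 1 GGC (Gly): 10.6 per 1000.
Codon 2 AAG (Lys): 6.0 per 1000.
Codon 3 UUC (Phe): 36.3 per 1000.
Codon 4 UUC (Phe): 36.3 per 1000.
Codon 5 UAC (Tyr): 14.2 per 1000.
Codon 6 GAC (Asp): 19.2 per 1000.
Lowest frequency is 6.0 at codon 2.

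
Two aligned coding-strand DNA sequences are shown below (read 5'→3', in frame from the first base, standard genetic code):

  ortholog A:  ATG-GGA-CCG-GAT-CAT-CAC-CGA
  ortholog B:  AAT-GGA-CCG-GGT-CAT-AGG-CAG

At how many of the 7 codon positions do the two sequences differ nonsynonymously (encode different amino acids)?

Codon 1: ATG Met / AAT Asn — nonsynonymous.
Codon 2: GGA Gly / GGA Gly — identical.
Codon 3: CCG Pro / CCG Pro — identical.
Codon 4: GAT Asp / GGT Gly — nonsynonymous.
Codon 5: CAT His / CAT His — identical.
Codon 6: CAC His / AGG Arg — nonsynonymous.
Codon 7: CGA Arg / CAG Gln — nonsynonymous.
Nonsynonymous differences: 4.

4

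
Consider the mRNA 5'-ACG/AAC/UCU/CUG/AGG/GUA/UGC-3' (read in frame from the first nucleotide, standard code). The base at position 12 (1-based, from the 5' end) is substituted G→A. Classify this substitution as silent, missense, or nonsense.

silent

Position 12 falls in codon 4: CUG → Leu.
After the substitution the codon is CUA → Leu.
Both encode Leu, so the change is synonymous.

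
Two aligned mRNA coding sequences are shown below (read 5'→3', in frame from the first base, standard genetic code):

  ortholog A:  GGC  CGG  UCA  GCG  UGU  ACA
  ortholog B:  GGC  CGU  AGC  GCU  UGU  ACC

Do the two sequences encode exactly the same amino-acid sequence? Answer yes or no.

Codon 1: GGC Gly / GGC Gly — identical.
Codon 2: CGG Arg / CGU Arg — synonymous.
Codon 3: UCA Ser / AGC Ser — synonymous.
Codon 4: GCG Ala / GCU Ala — synonymous.
Codon 5: UGU Cys / UGU Cys — identical.
Codon 6: ACA Thr / ACC Thr — synonymous.
Nonsynonymous differences: 0 → same protein.

yes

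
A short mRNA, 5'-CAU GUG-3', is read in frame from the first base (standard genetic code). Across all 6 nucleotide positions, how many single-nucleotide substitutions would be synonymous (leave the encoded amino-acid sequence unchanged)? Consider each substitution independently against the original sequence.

Codon 1 (CAU, His): 1 synonymous substitution.
Codon 2 (GUG, Val): 3 synonymous substitutions.
Total: 1 + 3 = 4.

4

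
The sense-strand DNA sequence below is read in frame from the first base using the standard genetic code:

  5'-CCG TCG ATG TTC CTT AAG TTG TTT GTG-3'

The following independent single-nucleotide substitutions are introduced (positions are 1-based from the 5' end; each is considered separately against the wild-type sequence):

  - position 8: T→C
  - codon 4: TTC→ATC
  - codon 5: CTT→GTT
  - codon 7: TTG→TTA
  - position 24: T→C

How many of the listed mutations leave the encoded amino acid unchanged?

Codon 3: ATG (Met) → ACG (Thr) — missense.
Codon 4: TTC (Phe) → ATC (Ile) — missense.
Codon 5: CTT (Leu) → GTT (Val) — missense.
Codon 7: TTG (Leu) → TTA (Leu) — synonymous.
Codon 8: TTT (Phe) → TTC (Phe) — synonymous.
Synonymous: 2 of 5.

2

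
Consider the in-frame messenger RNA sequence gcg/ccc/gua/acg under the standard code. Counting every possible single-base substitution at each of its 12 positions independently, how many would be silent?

Codon 1 (GCG, Ala): 3 synonymous substitutions.
Codon 2 (CCC, Pro): 3 synonymous substitutions.
Codon 3 (GUA, Val): 3 synonymous substitutions.
Codon 4 (ACG, Thr): 3 synonymous substitutions.
Total: 3 + 3 + 3 + 3 = 12.

12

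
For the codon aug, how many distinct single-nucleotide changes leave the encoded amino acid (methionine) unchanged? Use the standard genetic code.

0

Position 1: none → 0 synonymous.
Position 2: none → 0 synonymous.
Position 3: none → 0 synonymous.
Total: 0 + 0 + 0 = 0.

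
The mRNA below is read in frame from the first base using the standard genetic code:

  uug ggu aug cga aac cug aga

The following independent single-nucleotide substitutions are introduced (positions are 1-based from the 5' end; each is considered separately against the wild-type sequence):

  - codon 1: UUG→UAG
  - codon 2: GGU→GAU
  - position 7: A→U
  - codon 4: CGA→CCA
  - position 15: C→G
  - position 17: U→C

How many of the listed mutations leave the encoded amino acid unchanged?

Codon 1: UUG (Leu) → UAG (Stop) — nonsense.
Codon 2: GGU (Gly) → GAU (Asp) — missense.
Codon 3: AUG (Met) → UUG (Leu) — missense.
Codon 4: CGA (Arg) → CCA (Pro) — missense.
Codon 5: AAC (Asn) → AAG (Lys) — missense.
Codon 6: CUG (Leu) → CCG (Pro) — missense.
Synonymous: 0 of 6.

0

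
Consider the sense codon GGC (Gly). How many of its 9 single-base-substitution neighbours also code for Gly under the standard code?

Position 1: none → 0 synonymous.
Position 2: none → 0 synonymous.
Position 3: GGU, GGA, GGG → 3 synonymous.
Total: 0 + 0 + 3 = 3.

3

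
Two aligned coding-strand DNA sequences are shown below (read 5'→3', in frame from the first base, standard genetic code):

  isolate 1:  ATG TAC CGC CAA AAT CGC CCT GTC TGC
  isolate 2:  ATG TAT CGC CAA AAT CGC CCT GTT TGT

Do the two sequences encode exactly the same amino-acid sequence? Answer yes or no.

Codon 1: ATG Met / ATG Met — identical.
Codon 2: TAC Tyr / TAT Tyr — synonymous.
Codon 3: CGC Arg / CGC Arg — identical.
Codon 4: CAA Gln / CAA Gln — identical.
Codon 5: AAT Asn / AAT Asn — identical.
Codon 6: CGC Arg / CGC Arg — identical.
Codon 7: CCT Pro / CCT Pro — identical.
Codon 8: GTC Val / GTT Val — synonymous.
Codon 9: TGC Cys / TGT Cys — synonymous.
Nonsynonymous differences: 0 → same protein.

yes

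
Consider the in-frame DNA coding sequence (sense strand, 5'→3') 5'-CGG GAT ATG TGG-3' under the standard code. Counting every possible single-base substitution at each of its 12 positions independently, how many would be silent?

Codon 1 (CGG, Arg): 4 synonymous substitutions.
Codon 2 (GAT, Asp): 1 synonymous substitution.
Codon 3 (ATG, Met): 0 synonymous substitutions.
Codon 4 (TGG, Trp): 0 synonymous substitutions.
Total: 4 + 1 + 0 + 0 = 5.

5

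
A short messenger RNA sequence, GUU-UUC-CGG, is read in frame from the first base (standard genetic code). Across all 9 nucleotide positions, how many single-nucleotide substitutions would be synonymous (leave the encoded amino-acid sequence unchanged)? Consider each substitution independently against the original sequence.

Codon 1 (GUU, Val): 3 synonymous substitutions.
Codon 2 (UUC, Phe): 1 synonymous substitution.
Codon 3 (CGG, Arg): 4 synonymous substitutions.
Total: 3 + 1 + 4 = 8.

8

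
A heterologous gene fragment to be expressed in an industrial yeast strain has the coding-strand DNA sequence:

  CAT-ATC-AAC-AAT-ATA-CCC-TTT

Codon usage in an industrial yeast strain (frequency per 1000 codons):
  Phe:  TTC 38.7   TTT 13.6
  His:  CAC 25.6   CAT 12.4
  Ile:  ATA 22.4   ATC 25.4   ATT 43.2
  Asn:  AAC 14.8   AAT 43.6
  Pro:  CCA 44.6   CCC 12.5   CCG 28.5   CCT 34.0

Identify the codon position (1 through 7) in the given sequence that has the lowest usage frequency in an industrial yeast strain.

1

Codon 1 CAT (His): 12.4 per 1000.
Codon 2 ATC (Ile): 25.4 per 1000.
Codon 3 AAC (Asn): 14.8 per 1000.
Codon 4 AAT (Asn): 43.6 per 1000.
Codon 5 ATA (Ile): 22.4 per 1000.
Codon 6 CCC (Pro): 12.5 per 1000.
Codon 7 TTT (Phe): 13.6 per 1000.
Lowest frequency is 12.4 at codon 1.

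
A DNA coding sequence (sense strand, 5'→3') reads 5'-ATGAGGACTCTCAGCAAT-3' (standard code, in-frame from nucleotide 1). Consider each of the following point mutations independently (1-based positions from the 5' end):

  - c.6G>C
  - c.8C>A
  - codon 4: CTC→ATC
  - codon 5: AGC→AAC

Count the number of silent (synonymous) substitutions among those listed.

0

Codon 2: AGG (Arg) → AGC (Ser) — missense.
Codon 3: ACT (Thr) → AAT (Asn) — missense.
Codon 4: CTC (Leu) → ATC (Ile) — missense.
Codon 5: AGC (Ser) → AAC (Asn) — missense.
Synonymous: 0 of 4.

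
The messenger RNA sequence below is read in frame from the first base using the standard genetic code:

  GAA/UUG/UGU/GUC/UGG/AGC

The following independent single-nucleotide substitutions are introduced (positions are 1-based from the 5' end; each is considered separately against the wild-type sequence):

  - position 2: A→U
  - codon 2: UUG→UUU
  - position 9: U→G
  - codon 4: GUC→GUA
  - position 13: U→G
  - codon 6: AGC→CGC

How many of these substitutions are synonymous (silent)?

Codon 1: GAA (Glu) → GUA (Val) — missense.
Codon 2: UUG (Leu) → UUU (Phe) — missense.
Codon 3: UGU (Cys) → UGG (Trp) — missense.
Codon 4: GUC (Val) → GUA (Val) — synonymous.
Codon 5: UGG (Trp) → GGG (Gly) — missense.
Codon 6: AGC (Ser) → CGC (Arg) — missense.
Synonymous: 1 of 6.

1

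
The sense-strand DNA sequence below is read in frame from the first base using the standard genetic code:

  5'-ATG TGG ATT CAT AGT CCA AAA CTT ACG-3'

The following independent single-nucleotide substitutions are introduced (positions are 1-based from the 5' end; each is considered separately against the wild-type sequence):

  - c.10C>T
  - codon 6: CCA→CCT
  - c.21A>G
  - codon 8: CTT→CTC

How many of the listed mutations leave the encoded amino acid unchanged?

Codon 4: CAT (His) → TAT (Tyr) — missense.
Codon 6: CCA (Pro) → CCT (Pro) — synonymous.
Codon 7: AAA (Lys) → AAG (Lys) — synonymous.
Codon 8: CTT (Leu) → CTC (Leu) — synonymous.
Synonymous: 3 of 4.

3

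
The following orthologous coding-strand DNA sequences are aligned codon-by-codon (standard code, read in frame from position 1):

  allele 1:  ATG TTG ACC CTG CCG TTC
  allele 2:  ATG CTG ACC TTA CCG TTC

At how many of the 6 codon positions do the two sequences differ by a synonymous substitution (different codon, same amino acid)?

Codon 1: ATG Met / ATG Met — identical.
Codon 2: TTG Leu / CTG Leu — synonymous.
Codon 3: ACC Thr / ACC Thr — identical.
Codon 4: CTG Leu / TTA Leu — synonymous.
Codon 5: CCG Pro / CCG Pro — identical.
Codon 6: TTC Phe / TTC Phe — identical.
Synonymous differences: 2.

2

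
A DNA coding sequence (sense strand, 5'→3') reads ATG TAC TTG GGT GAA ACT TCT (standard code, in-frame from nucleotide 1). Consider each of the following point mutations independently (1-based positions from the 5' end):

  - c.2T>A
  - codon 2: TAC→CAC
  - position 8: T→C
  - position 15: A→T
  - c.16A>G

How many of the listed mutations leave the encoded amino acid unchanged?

0

Codon 1: ATG (Met) → AAG (Lys) — missense.
Codon 2: TAC (Tyr) → CAC (His) — missense.
Codon 3: TTG (Leu) → TCG (Ser) — missense.
Codon 5: GAA (Glu) → GAT (Asp) — missense.
Codon 6: ACT (Thr) → GCT (Ala) — missense.
Synonymous: 0 of 5.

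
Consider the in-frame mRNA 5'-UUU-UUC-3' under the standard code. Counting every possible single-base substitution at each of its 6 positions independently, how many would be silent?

Codon 1 (UUU, Phe): 1 synonymous substitution.
Codon 2 (UUC, Phe): 1 synonymous substitution.
Total: 1 + 1 = 2.

2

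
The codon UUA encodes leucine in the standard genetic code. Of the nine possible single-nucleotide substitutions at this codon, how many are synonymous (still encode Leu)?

2

Position 1: CUA → 1 synonymous.
Position 2: none → 0 synonymous.
Position 3: UUG → 1 synonymous.
Total: 1 + 0 + 1 = 2.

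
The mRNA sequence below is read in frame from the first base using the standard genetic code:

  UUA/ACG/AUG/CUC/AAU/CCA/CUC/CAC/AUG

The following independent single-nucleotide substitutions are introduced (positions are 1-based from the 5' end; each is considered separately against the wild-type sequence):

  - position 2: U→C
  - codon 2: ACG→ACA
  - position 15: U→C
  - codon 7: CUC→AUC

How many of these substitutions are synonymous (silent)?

Codon 1: UUA (Leu) → UCA (Ser) — missense.
Codon 2: ACG (Thr) → ACA (Thr) — synonymous.
Codon 5: AAU (Asn) → AAC (Asn) — synonymous.
Codon 7: CUC (Leu) → AUC (Ile) — missense.
Synonymous: 2 of 4.

2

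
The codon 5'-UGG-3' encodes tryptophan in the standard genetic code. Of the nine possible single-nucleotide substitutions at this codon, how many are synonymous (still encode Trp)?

Position 1: none → 0 synonymous.
Position 2: none → 0 synonymous.
Position 3: none → 0 synonymous.
Total: 0 + 0 + 0 = 0.

0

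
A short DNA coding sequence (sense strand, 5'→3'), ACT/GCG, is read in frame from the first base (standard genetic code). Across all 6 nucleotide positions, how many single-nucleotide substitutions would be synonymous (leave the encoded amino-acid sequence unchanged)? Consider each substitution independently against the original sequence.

6

Codon 1 (ACT, Thr): 3 synonymous substitutions.
Codon 2 (GCG, Ala): 3 synonymous substitutions.
Total: 3 + 3 = 6.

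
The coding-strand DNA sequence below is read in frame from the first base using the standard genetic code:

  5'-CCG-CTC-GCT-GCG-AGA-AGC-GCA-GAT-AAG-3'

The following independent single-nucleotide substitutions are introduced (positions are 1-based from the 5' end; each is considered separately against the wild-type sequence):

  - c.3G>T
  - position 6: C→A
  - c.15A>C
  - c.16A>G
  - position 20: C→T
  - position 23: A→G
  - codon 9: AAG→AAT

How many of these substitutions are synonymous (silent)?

Codon 1: CCG (Pro) → CCT (Pro) — synonymous.
Codon 2: CTC (Leu) → CTA (Leu) — synonymous.
Codon 5: AGA (Arg) → AGC (Ser) — missense.
Codon 6: AGC (Ser) → GGC (Gly) — missense.
Codon 7: GCA (Ala) → GTA (Val) — missense.
Codon 8: GAT (Asp) → GGT (Gly) — missense.
Codon 9: AAG (Lys) → AAT (Asn) — missense.
Synonymous: 2 of 7.

2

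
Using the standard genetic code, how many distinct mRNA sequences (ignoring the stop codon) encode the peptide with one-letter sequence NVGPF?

256

Asn: 2 codons.
Val: 4 codons.
Gly: 4 codons.
Pro: 4 codons.
Phe: 2 codons.
2 × 4 × 4 × 4 × 2 = 256.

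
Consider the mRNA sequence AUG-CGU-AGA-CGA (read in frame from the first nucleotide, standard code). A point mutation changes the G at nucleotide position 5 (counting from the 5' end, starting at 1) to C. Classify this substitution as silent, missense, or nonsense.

missense

Position 5 falls in codon 2: CGU → Arg.
After the substitution the codon is CCU → Pro.
Arg ≠ Pro, so this is a missense mutation.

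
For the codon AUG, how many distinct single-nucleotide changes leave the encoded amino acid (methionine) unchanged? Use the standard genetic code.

Position 1: none → 0 synonymous.
Position 2: none → 0 synonymous.
Position 3: none → 0 synonymous.
Total: 0 + 0 + 0 = 0.

0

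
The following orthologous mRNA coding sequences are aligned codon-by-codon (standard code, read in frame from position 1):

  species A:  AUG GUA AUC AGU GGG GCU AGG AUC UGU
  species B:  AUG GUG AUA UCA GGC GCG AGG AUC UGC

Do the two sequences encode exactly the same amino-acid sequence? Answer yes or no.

Codon 1: AUG Met / AUG Met — identical.
Codon 2: GUA Val / GUG Val — synonymous.
Codon 3: AUC Ile / AUA Ile — synonymous.
Codon 4: AGU Ser / UCA Ser — synonymous.
Codon 5: GGG Gly / GGC Gly — synonymous.
Codon 6: GCU Ala / GCG Ala — synonymous.
Codon 7: AGG Arg / AGG Arg — identical.
Codon 8: AUC Ile / AUC Ile — identical.
Codon 9: UGU Cys / UGC Cys — synonymous.
Nonsynonymous differences: 0 → same protein.

yes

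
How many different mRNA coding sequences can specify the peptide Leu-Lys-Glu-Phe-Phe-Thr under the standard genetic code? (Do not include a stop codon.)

Leu: 6 codons.
Lys: 2 codons.
Glu: 2 codons.
Phe: 2 codons.
Phe: 2 codons.
Thr: 4 codons.
6 × 2 × 2 × 2 × 2 × 4 = 384.

384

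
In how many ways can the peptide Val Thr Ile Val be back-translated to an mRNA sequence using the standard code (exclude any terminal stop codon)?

Val: 4 codons.
Thr: 4 codons.
Ile: 3 codons.
Val: 4 codons.
4 × 4 × 3 × 4 = 192.

192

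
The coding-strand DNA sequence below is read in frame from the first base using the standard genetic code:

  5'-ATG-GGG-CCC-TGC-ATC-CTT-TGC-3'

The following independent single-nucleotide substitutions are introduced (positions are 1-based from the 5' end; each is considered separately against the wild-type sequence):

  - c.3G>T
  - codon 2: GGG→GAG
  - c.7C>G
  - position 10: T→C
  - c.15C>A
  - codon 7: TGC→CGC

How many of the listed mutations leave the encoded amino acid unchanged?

1

Codon 1: ATG (Met) → ATT (Ile) — missense.
Codon 2: GGG (Gly) → GAG (Glu) — missense.
Codon 3: CCC (Pro) → GCC (Ala) — missense.
Codon 4: TGC (Cys) → CGC (Arg) — missense.
Codon 5: ATC (Ile) → ATA (Ile) — synonymous.
Codon 7: TGC (Cys) → CGC (Arg) — missense.
Synonymous: 1 of 6.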